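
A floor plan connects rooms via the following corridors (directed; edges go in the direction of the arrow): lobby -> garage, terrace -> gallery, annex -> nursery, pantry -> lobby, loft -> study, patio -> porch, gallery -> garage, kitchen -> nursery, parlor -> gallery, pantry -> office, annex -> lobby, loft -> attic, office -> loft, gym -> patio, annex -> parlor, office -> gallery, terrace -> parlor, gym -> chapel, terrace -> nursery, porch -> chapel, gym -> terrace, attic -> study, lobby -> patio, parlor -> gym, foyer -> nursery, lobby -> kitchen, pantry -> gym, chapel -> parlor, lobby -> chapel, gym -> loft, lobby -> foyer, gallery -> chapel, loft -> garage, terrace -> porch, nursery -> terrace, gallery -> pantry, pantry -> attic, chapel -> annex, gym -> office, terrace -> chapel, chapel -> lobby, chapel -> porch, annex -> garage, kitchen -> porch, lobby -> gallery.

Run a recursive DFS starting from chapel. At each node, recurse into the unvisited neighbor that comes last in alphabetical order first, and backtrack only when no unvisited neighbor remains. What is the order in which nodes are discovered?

chapel porch parlor gym terrace nursery gallery pantry office loft study garage attic lobby patio kitchen foyer annex

Visit chapel
chapel → porch
chapel → parlor
parlor → gym
gym → terrace
terrace → nursery
terrace → gallery
gallery → pantry
pantry → office
office → loft
loft → study
loft → garage
loft → attic
pantry → lobby
lobby → patio
lobby → kitchen
lobby → foyer
chapel → annex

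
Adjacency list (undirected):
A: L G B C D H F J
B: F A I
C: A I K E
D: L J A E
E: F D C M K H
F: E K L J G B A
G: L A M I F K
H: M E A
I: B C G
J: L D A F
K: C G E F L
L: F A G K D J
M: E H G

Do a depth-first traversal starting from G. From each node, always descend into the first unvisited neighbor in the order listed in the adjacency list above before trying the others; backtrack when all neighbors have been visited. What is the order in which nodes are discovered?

G L F E D J A B I C K H M

Visit G
G → L
L → F
F → E
E → D
D → J
J → A
A → B
B → I
I → C
C → K
A → H
H → M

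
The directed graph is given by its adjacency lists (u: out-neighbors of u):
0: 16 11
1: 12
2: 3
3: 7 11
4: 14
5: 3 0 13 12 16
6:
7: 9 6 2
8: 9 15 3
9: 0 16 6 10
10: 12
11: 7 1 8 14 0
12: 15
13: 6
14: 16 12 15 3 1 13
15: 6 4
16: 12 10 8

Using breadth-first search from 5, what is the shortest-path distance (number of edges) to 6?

Level 0: 5
Level 1: 0, 3, 12, 13, 16
Level 2: 6, 7, 8, 10, 11, 15
Level 3: 1, 2, 4, 9, 14
6 first appears at level 2.

2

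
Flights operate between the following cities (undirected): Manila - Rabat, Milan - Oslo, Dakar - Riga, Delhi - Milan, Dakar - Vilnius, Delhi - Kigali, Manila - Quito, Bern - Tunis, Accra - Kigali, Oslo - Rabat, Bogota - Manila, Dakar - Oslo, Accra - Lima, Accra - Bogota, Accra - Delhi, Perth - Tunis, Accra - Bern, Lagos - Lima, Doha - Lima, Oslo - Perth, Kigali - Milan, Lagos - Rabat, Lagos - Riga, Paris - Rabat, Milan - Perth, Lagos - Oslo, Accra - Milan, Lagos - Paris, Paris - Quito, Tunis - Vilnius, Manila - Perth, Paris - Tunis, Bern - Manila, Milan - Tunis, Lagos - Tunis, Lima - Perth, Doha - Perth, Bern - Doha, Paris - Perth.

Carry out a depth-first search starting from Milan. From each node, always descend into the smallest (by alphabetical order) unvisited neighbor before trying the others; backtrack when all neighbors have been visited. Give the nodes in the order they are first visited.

Visit Milan
Milan → Accra
Accra → Bern
Bern → Doha
Doha → Lima
Lima → Lagos
Lagos → Oslo
Oslo → Dakar
Dakar → Riga
Dakar → Vilnius
Vilnius → Tunis
Tunis → Paris
Paris → Perth
Perth → Manila
Manila → Bogota
Manila → Quito
Manila → Rabat
Accra → Delhi
Delhi → Kigali

Milan → Accra → Bern → Doha → Lima → Lagos → Oslo → Dakar → Riga → Vilnius → Tunis → Paris → Perth → Manila → Bogota → Quito → Rabat → Delhi → Kigali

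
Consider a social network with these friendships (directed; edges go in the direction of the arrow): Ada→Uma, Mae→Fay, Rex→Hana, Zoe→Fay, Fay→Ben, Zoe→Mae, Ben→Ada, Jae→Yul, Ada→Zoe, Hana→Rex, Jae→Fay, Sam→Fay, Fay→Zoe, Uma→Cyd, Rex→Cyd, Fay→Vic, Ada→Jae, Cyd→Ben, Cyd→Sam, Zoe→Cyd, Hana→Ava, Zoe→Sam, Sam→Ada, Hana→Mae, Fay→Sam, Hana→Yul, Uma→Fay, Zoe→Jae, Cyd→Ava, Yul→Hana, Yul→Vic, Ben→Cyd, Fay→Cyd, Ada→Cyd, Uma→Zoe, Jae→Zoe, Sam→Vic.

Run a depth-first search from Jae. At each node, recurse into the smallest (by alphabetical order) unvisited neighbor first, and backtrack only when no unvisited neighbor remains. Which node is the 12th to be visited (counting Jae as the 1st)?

Yul

Visit Jae
Jae → Fay
Fay → Ben
Ben → Ada
Ada → Cyd
Cyd → Ava
Cyd → Sam
Sam → Vic
Ada → Uma
Uma → Zoe
Zoe → Mae
Jae → Yul
Yul → Hana
Hana → Rex

Visit order: Jae, Fay, Ben, Ada, Cyd, Ava, Sam, Vic, Uma, Zoe, Mae, Yul, Hana, Rex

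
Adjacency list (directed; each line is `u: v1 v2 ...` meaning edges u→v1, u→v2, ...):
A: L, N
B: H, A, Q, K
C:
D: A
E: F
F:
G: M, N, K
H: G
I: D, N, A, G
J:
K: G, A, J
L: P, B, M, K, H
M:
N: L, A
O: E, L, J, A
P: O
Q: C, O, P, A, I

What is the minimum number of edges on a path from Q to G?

2

Level 0: Q
Level 1: A, C, I, O, P
Level 2: D, E, G, J, L, N
Level 3: B, F, H, K, M
G first appears at level 2.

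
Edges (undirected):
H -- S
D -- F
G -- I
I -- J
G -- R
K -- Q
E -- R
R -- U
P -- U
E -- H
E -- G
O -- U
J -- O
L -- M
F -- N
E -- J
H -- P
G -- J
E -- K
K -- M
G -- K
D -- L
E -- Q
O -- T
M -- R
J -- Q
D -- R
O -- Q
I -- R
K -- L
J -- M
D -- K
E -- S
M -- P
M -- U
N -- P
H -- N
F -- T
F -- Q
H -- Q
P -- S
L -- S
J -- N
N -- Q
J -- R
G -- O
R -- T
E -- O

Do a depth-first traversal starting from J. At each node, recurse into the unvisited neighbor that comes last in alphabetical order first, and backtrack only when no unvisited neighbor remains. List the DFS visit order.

J R U P S L M K Q O T F N H E G I D

Visit J
J → R
R → U
U → P
P → S
S → L
L → M
M → K
K → Q
Q → O
O → T
T → F
F → N
N → H
H → E
E → G
G → I
F → D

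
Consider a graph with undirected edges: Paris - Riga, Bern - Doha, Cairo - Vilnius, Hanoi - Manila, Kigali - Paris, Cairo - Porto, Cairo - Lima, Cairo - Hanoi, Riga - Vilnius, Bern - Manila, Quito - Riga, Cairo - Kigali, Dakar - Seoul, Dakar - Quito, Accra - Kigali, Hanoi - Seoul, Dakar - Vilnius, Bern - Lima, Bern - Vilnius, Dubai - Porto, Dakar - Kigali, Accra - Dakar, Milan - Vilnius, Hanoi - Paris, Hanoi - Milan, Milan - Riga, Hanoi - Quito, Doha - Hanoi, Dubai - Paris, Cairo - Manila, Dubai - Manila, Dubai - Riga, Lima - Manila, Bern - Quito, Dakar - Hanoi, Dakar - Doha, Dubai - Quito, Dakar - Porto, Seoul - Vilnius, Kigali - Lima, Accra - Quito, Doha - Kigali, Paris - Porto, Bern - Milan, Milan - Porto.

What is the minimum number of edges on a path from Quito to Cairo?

Level 0: Quito
Level 1: Accra, Bern, Dakar, Dubai, Hanoi, Riga
Level 2: Cairo, Doha, Kigali, Lima, Manila, Milan, Paris, Porto, Seoul, Vilnius
Cairo first appears at level 2.

2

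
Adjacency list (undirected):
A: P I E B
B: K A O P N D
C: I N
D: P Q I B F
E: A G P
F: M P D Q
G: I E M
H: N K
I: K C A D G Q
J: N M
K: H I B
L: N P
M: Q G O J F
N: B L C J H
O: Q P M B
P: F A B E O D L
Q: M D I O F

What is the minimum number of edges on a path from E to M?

2

Level 0: E
Level 1: A, G, P
Level 2: B, D, F, I, L, M, O
Level 3: C, J, K, N, Q
Level 4: H
M first appears at level 2.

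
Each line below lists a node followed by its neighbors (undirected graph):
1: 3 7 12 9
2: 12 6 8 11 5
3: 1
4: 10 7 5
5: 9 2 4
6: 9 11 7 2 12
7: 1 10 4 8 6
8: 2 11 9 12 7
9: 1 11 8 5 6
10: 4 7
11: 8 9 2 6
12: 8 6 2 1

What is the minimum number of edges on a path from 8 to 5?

2

Level 0: 8
Level 1: 2, 7, 9, 11, 12
Level 2: 1, 4, 5, 6, 10
Level 3: 3
5 first appears at level 2.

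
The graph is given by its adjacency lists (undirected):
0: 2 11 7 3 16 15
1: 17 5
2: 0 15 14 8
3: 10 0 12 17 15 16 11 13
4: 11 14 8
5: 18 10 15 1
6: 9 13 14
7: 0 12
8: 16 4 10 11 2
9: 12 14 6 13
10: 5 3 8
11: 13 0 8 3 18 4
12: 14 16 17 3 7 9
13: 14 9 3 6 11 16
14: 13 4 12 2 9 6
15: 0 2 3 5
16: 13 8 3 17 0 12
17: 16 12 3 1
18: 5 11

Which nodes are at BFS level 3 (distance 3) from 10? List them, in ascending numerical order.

6, 7, 9, 14

Level 0: 10
Level 1: 3, 5, 8
Level 2: 0, 1, 2, 4, 11, 12, 13, 15, 16, 17, 18
Level 3: 6, 7, 9, 14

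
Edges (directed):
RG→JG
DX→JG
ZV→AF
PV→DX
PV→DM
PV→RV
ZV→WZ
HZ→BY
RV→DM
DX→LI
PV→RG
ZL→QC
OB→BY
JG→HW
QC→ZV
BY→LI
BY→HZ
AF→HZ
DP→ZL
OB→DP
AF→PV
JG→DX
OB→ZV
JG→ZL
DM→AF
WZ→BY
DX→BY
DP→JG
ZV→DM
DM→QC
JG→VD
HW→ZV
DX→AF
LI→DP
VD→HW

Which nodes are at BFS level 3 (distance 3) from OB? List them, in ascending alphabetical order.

Level 0: OB
Level 1: BY, DP, ZV
Level 2: AF, DM, HZ, JG, LI, WZ, ZL
Level 3: DX, HW, PV, QC, VD
Level 4: RG, RV

DX, HW, PV, QC, VD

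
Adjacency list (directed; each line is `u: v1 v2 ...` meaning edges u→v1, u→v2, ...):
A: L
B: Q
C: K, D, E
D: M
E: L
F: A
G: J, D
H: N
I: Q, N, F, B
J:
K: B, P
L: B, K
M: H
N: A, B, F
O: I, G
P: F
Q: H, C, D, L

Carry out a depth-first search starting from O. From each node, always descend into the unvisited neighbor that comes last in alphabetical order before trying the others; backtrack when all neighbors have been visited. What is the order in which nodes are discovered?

Visit O
O → I
I → Q
Q → L
L → K
K → P
P → F
F → A
K → B
Q → H
H → N
Q → D
D → M
Q → C
C → E
O → G
G → J

O, I, Q, L, K, P, F, A, B, H, N, D, M, C, E, G, J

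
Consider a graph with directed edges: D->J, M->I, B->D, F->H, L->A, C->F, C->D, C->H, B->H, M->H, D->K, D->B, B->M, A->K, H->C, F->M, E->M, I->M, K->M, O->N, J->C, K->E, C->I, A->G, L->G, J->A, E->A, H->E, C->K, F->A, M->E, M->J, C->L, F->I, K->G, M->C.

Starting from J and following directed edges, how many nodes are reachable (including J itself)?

13

BFS from J visits: J, A, C, G, K, D, F, H, I, L, E, M, B
Reachable nodes: 13 of 15 total.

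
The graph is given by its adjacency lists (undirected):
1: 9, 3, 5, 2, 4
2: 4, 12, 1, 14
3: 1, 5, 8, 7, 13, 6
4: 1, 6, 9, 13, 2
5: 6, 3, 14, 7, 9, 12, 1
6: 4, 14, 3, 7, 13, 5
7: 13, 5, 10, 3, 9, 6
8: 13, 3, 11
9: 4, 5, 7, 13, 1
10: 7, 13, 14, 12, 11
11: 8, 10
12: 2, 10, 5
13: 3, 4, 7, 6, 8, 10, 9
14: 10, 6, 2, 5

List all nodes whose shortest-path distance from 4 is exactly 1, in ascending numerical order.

Level 0: 4
Level 1: 1, 2, 6, 9, 13
Level 2: 3, 5, 7, 8, 10, 12, 14
Level 3: 11

1, 2, 6, 9, 13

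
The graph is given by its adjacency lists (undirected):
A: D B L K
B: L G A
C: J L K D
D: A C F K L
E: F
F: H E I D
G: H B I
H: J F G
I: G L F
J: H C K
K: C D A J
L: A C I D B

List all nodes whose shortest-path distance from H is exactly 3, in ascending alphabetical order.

A, L

Level 0: H
Level 1: F, G, J
Level 2: B, C, D, E, I, K
Level 3: A, L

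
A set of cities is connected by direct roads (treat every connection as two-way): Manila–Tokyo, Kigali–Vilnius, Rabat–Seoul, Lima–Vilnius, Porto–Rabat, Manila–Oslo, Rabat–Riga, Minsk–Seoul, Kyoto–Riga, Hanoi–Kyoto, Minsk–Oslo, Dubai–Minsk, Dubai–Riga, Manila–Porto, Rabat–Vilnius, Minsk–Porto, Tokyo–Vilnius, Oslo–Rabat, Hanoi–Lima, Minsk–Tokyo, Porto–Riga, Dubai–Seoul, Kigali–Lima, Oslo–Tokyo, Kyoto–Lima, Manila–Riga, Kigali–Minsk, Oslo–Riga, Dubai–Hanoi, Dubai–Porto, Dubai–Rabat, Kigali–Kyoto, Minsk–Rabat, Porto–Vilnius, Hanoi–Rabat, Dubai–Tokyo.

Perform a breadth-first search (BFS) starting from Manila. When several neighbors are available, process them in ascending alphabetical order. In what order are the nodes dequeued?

Manila, Oslo, Porto, Riga, Tokyo, Minsk, Rabat, Dubai, Vilnius, Kyoto, Kigali, Seoul, Hanoi, Lima

Visit Manila; enqueue Oslo, Porto, Riga, Tokyo → queue [Oslo, Porto, Riga, Tokyo]
Visit Oslo; enqueue Minsk, Rabat → queue [Porto, Riga, Tokyo, Minsk, Rabat]
Visit Porto; enqueue Dubai, Vilnius → queue [Riga, Tokyo, Minsk, Rabat, Dubai, Vilnius]
Visit Riga; enqueue Kyoto → queue [Tokyo, Minsk, Rabat, Dubai, Vilnius, Kyoto]
Visit Tokyo → queue [Minsk, Rabat, Dubai, Vilnius, Kyoto]
Visit Minsk; enqueue Kigali, Seoul → queue [Rabat, Dubai, Vilnius, Kyoto, Kigali, Seoul]
Visit Rabat; enqueue Hanoi → queue [Dubai, Vilnius, Kyoto, Kigali, Seoul, Hanoi]
Visit Dubai → queue [Vilnius, Kyoto, Kigali, Seoul, Hanoi]
Visit Vilnius; enqueue Lima → queue [Kyoto, Kigali, Seoul, Hanoi, Lima]
Visit Kyoto → queue [Kigali, Seoul, Hanoi, Lima]
Visit Kigali → queue [Seoul, Hanoi, Lima]
Visit Seoul → queue [Hanoi, Lima]
Visit Hanoi → queue [Lima]
Visit Lima → queue []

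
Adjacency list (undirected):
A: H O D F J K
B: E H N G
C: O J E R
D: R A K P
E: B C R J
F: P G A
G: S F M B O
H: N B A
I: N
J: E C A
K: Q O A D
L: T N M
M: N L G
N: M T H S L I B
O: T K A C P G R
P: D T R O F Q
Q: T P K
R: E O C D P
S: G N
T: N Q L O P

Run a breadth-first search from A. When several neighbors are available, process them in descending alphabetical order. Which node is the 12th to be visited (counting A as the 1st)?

Visit A; enqueue O, K, J, H, F, D → queue [O, K, J, H, F, D]
Visit O; enqueue T, R, P, G, C → queue [K, J, H, F, D, T, R, P, G, C]
Visit K; enqueue Q → queue [J, H, F, D, T, R, P, G, C, Q]
Visit J; enqueue E → queue [H, F, D, T, R, P, G, C, Q, E]
Visit H; enqueue N, B → queue [F, D, T, R, P, G, C, Q, E, N, B]
Visit F → queue [D, T, R, P, G, C, Q, E, N, B]
Visit D → queue [T, R, P, G, C, Q, E, N, B]
Visit T; enqueue L → queue [R, P, G, C, Q, E, N, B, L]
Visit R → queue [P, G, C, Q, E, N, B, L]
Visit P → queue [G, C, Q, E, N, B, L]
Visit G; enqueue S, M → queue [C, Q, E, N, B, L, S, M]
Visit C → queue [Q, E, N, B, L, S, M]
Visit Q → queue [E, N, B, L, S, M]
Visit E → queue [N, B, L, S, M]
Visit N; enqueue I → queue [B, L, S, M, I]
Visit B → queue [L, S, M, I]
Visit L → queue [S, M, I]
Visit S → queue [M, I]
Visit M → queue [I]
Visit I → queue []

Visit order: A, O, K, J, H, F, D, T, R, P, G, C, Q, E, N, B, L, S, M, I

C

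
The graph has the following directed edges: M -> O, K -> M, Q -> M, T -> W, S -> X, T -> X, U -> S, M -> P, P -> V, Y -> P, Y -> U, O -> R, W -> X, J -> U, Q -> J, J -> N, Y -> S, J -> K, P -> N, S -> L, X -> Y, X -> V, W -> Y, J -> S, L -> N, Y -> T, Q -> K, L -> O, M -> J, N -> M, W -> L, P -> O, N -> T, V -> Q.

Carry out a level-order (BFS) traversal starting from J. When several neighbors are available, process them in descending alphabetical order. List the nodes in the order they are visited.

Visit J; enqueue U, S, N, K → queue [U, S, N, K]
Visit U → queue [S, N, K]
Visit S; enqueue X, L → queue [N, K, X, L]
Visit N; enqueue T, M → queue [K, X, L, T, M]
Visit K → queue [X, L, T, M]
Visit X; enqueue Y, V → queue [L, T, M, Y, V]
Visit L; enqueue O → queue [T, M, Y, V, O]
Visit T; enqueue W → queue [M, Y, V, O, W]
Visit M; enqueue P → queue [Y, V, O, W, P]
Visit Y → queue [V, O, W, P]
Visit V; enqueue Q → queue [O, W, P, Q]
Visit O; enqueue R → queue [W, P, Q, R]
Visit W → queue [P, Q, R]
Visit P → queue [Q, R]
Visit Q → queue [R]
Visit R → queue []

J, U, S, N, K, X, L, T, M, Y, V, O, W, P, Q, R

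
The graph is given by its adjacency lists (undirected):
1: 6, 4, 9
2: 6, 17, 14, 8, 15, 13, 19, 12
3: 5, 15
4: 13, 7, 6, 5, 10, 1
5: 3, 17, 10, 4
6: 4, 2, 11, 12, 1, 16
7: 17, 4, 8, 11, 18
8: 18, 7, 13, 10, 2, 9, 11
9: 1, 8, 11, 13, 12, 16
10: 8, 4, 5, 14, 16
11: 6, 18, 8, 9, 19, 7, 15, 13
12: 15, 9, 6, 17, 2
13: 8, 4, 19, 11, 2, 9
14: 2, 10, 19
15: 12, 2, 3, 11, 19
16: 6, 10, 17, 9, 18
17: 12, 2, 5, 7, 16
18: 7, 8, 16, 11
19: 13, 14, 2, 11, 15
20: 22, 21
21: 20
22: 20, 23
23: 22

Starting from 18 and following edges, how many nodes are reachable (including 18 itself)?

BFS from 18 visits: 18, 16, 11, 8, 7, 17, 10, 9, 6, 19, 15, 13, 2, 4, 12, 5, 14, 1, 3
Reachable nodes: 19 of 23 total.

19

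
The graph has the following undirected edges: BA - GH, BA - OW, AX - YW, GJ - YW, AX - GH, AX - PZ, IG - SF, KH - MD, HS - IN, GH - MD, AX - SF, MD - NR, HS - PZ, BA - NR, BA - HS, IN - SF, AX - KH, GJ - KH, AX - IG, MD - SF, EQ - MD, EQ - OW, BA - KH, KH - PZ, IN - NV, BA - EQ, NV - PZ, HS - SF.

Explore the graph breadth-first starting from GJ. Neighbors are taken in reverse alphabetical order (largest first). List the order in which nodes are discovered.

GJ, YW, KH, AX, PZ, MD, BA, SF, IG, GH, NV, HS, NR, EQ, OW, IN

Visit GJ; enqueue YW, KH → queue [YW, KH]
Visit YW; enqueue AX → queue [KH, AX]
Visit KH; enqueue PZ, MD, BA → queue [AX, PZ, MD, BA]
Visit AX; enqueue SF, IG, GH → queue [PZ, MD, BA, SF, IG, GH]
Visit PZ; enqueue NV, HS → queue [MD, BA, SF, IG, GH, NV, HS]
Visit MD; enqueue NR, EQ → queue [BA, SF, IG, GH, NV, HS, NR, EQ]
Visit BA; enqueue OW → queue [SF, IG, GH, NV, HS, NR, EQ, OW]
Visit SF; enqueue IN → queue [IG, GH, NV, HS, NR, EQ, OW, IN]
Visit IG → queue [GH, NV, HS, NR, EQ, OW, IN]
Visit GH → queue [NV, HS, NR, EQ, OW, IN]
Visit NV → queue [HS, NR, EQ, OW, IN]
Visit HS → queue [NR, EQ, OW, IN]
Visit NR → queue [EQ, OW, IN]
Visit EQ → queue [OW, IN]
Visit OW → queue [IN]
Visit IN → queue []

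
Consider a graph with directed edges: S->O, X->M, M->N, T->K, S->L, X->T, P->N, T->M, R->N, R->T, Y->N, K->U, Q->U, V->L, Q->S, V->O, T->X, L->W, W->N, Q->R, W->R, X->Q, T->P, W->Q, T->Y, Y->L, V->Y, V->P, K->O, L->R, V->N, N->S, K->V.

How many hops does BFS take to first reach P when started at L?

3

Level 0: L
Level 1: R, W
Level 2: N, Q, T
Level 3: K, M, P, S, U, X, Y
Level 4: O, V
P first appears at level 3.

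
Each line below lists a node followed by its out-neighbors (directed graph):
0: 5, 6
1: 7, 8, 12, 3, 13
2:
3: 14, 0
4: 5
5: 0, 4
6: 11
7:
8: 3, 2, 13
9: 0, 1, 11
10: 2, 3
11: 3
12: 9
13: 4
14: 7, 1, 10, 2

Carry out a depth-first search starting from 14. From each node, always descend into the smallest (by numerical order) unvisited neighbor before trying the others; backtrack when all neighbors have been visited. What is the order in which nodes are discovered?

Visit 14
14 → 1
1 → 3
3 → 0
0 → 5
5 → 4
0 → 6
6 → 11
1 → 7
1 → 8
8 → 2
8 → 13
1 → 12
12 → 9
14 → 10

14 1 3 0 5 4 6 11 7 8 2 13 12 9 10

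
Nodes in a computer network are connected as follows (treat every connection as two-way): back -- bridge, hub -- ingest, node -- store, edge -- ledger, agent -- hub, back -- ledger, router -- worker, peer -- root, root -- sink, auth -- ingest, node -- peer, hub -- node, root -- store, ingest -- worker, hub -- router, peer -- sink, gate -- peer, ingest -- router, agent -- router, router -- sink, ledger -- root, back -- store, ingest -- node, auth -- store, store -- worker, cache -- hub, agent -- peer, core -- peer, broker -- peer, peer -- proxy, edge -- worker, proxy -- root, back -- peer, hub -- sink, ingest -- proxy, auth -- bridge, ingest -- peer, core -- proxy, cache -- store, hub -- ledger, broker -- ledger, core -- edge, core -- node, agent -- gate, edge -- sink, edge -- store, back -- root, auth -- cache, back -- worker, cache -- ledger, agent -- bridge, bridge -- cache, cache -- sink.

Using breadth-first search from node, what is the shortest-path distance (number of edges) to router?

Level 0: node
Level 1: core, hub, ingest, peer, store
Level 2: agent, auth, back, broker, cache, edge, gate, ledger, proxy, root, router, sink, worker
Level 3: bridge
router first appears at level 2.

2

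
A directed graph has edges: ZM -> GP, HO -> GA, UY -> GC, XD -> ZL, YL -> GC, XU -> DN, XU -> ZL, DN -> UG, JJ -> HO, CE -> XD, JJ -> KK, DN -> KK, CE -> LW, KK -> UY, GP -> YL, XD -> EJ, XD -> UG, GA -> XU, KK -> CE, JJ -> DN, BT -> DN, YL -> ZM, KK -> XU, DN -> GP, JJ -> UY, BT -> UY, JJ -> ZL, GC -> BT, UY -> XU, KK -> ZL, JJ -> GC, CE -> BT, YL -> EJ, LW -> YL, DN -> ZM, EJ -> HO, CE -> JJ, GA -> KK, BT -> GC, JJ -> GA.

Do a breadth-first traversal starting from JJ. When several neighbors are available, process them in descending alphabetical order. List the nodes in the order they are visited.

JJ, ZL, UY, KK, HO, GC, GA, DN, XU, CE, BT, ZM, UG, GP, XD, LW, YL, EJ

Visit JJ; enqueue ZL, UY, KK, HO, GC, GA, DN → queue [ZL, UY, KK, HO, GC, GA, DN]
Visit ZL → queue [UY, KK, HO, GC, GA, DN]
Visit UY; enqueue XU → queue [KK, HO, GC, GA, DN, XU]
Visit KK; enqueue CE → queue [HO, GC, GA, DN, XU, CE]
Visit HO → queue [GC, GA, DN, XU, CE]
Visit GC; enqueue BT → queue [GA, DN, XU, CE, BT]
Visit GA → queue [DN, XU, CE, BT]
Visit DN; enqueue ZM, UG, GP → queue [XU, CE, BT, ZM, UG, GP]
Visit XU → queue [CE, BT, ZM, UG, GP]
Visit CE; enqueue XD, LW → queue [BT, ZM, UG, GP, XD, LW]
Visit BT → queue [ZM, UG, GP, XD, LW]
Visit ZM → queue [UG, GP, XD, LW]
Visit UG → queue [GP, XD, LW]
Visit GP; enqueue YL → queue [XD, LW, YL]
Visit XD; enqueue EJ → queue [LW, YL, EJ]
Visit LW → queue [YL, EJ]
Visit YL → queue [EJ]
Visit EJ → queue []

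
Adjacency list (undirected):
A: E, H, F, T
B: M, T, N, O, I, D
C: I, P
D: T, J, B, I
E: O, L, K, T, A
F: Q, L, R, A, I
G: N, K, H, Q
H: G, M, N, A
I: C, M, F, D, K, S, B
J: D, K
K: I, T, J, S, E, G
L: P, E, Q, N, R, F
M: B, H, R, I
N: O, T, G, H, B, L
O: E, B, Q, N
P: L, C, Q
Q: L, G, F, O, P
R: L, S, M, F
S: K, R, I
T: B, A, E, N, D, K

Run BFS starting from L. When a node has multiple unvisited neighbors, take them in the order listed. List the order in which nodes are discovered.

L -> P -> E -> Q -> N -> R -> F -> C -> O -> K -> T -> A -> G -> H -> B -> S -> M -> I -> J -> D

Visit L; enqueue P, E, Q, N, R, F → queue [P, E, Q, N, R, F]
Visit P; enqueue C → queue [E, Q, N, R, F, C]
Visit E; enqueue O, K, T, A → queue [Q, N, R, F, C, O, K, T, A]
Visit Q; enqueue G → queue [N, R, F, C, O, K, T, A, G]
Visit N; enqueue H, B → queue [R, F, C, O, K, T, A, G, H, B]
Visit R; enqueue S, M → queue [F, C, O, K, T, A, G, H, B, S, M]
Visit F; enqueue I → queue [C, O, K, T, A, G, H, B, S, M, I]
Visit C → queue [O, K, T, A, G, H, B, S, M, I]
Visit O → queue [K, T, A, G, H, B, S, M, I]
Visit K; enqueue J → queue [T, A, G, H, B, S, M, I, J]
Visit T; enqueue D → queue [A, G, H, B, S, M, I, J, D]
Visit A → queue [G, H, B, S, M, I, J, D]
Visit G → queue [H, B, S, M, I, J, D]
Visit H → queue [B, S, M, I, J, D]
Visit B → queue [S, M, I, J, D]
Visit S → queue [M, I, J, D]
Visit M → queue [I, J, D]
Visit I → queue [J, D]
Visit J → queue [D]
Visit D → queue []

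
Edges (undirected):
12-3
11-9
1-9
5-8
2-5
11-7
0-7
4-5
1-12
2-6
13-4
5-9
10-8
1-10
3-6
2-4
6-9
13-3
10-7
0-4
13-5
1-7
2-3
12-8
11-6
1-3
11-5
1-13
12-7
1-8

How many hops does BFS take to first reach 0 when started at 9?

3

Level 0: 9
Level 1: 1, 5, 6, 11
Level 2: 2, 3, 4, 7, 8, 10, 12, 13
Level 3: 0
0 first appears at level 3.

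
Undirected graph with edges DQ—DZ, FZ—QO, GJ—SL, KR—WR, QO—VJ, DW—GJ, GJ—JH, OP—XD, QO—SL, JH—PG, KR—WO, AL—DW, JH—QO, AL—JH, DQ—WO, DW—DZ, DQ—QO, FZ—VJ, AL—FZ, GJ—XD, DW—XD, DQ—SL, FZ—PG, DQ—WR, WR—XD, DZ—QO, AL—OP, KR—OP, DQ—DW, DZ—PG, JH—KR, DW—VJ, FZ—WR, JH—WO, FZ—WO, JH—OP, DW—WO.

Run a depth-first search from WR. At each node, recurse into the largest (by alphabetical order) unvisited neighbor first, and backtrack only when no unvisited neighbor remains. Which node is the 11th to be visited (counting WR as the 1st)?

DZ

Visit WR
WR → XD
XD → OP
OP → KR
KR → WO
WO → JH
JH → QO
QO → VJ
VJ → FZ
FZ → PG
PG → DZ
DZ → DW
DW → GJ
GJ → SL
SL → DQ
DW → AL

Visit order: WR, XD, OP, KR, WO, JH, QO, VJ, FZ, PG, DZ, DW, GJ, SL, DQ, AL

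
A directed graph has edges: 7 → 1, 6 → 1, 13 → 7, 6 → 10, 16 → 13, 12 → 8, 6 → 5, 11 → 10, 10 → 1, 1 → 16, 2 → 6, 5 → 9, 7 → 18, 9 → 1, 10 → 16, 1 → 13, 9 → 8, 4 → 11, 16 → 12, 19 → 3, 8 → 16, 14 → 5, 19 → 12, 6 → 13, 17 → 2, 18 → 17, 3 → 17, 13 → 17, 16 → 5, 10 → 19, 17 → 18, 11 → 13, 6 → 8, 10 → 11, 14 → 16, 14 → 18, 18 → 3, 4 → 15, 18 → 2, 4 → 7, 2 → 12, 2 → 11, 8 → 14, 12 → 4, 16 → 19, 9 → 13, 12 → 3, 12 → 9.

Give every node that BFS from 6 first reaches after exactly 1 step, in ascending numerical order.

Level 0: 6
Level 1: 1, 5, 8, 10, 13
Level 2: 7, 9, 11, 14, 16, 17, 19
Level 3: 2, 3, 12, 18
Level 4: 4
Level 5: 15

1, 5, 8, 10, 13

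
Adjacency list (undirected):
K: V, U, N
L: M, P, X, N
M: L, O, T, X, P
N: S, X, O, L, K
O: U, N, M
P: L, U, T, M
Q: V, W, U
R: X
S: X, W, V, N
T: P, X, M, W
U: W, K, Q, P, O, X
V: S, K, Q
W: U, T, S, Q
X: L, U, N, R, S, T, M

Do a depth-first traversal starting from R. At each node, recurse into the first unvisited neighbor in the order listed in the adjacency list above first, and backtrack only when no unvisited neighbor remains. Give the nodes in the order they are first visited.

Visit R
R → X
X → L
L → M
M → O
O → U
U → W
W → T
T → P
W → S
S → V
V → K
K → N
V → Q

R -> X -> L -> M -> O -> U -> W -> T -> P -> S -> V -> K -> N -> Q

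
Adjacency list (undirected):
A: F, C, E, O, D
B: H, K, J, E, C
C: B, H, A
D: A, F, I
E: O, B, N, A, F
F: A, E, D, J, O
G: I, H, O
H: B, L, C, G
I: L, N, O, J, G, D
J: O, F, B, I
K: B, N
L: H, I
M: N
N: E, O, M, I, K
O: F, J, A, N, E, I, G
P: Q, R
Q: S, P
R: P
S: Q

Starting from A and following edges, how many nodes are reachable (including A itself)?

15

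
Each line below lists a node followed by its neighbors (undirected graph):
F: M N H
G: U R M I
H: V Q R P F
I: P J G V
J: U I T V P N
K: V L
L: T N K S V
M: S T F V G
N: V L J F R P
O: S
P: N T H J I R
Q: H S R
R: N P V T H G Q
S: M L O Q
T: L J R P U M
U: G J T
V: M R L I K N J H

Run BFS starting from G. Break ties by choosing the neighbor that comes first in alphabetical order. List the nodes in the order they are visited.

G, I, M, R, U, J, P, V, F, S, T, H, N, Q, K, L, O

Visit G; enqueue I, M, R, U → queue [I, M, R, U]
Visit I; enqueue J, P, V → queue [M, R, U, J, P, V]
Visit M; enqueue F, S, T → queue [R, U, J, P, V, F, S, T]
Visit R; enqueue H, N, Q → queue [U, J, P, V, F, S, T, H, N, Q]
Visit U → queue [J, P, V, F, S, T, H, N, Q]
Visit J → queue [P, V, F, S, T, H, N, Q]
Visit P → queue [V, F, S, T, H, N, Q]
Visit V; enqueue K, L → queue [F, S, T, H, N, Q, K, L]
Visit F → queue [S, T, H, N, Q, K, L]
Visit S; enqueue O → queue [T, H, N, Q, K, L, O]
Visit T → queue [H, N, Q, K, L, O]
Visit H → queue [N, Q, K, L, O]
Visit N → queue [Q, K, L, O]
Visit Q → queue [K, L, O]
Visit K → queue [L, O]
Visit L → queue [O]
Visit O → queue []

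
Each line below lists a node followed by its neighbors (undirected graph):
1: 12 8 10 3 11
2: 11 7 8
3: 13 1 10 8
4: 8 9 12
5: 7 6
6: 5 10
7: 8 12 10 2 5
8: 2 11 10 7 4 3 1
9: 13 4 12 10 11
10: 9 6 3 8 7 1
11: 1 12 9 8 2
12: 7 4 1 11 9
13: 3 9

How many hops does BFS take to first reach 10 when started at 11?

2

Level 0: 11
Level 1: 1, 2, 8, 9, 12
Level 2: 3, 4, 7, 10, 13
Level 3: 5, 6
10 first appears at level 2.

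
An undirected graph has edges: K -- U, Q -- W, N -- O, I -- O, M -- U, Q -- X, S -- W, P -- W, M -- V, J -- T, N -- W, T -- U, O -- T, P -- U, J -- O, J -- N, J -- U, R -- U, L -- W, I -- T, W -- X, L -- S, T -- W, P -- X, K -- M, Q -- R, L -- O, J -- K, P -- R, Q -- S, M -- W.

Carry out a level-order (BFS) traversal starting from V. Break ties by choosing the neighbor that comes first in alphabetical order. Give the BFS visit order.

V, M, K, U, W, J, P, R, T, L, N, Q, S, X, O, I

Visit V; enqueue M → queue [M]
Visit M; enqueue K, U, W → queue [K, U, W]
Visit K; enqueue J → queue [U, W, J]
Visit U; enqueue P, R, T → queue [W, J, P, R, T]
Visit W; enqueue L, N, Q, S, X → queue [J, P, R, T, L, N, Q, S, X]
Visit J; enqueue O → queue [P, R, T, L, N, Q, S, X, O]
Visit P → queue [R, T, L, N, Q, S, X, O]
Visit R → queue [T, L, N, Q, S, X, O]
Visit T; enqueue I → queue [L, N, Q, S, X, O, I]
Visit L → queue [N, Q, S, X, O, I]
Visit N → queue [Q, S, X, O, I]
Visit Q → queue [S, X, O, I]
Visit S → queue [X, O, I]
Visit X → queue [O, I]
Visit O → queue [I]
Visit I → queue []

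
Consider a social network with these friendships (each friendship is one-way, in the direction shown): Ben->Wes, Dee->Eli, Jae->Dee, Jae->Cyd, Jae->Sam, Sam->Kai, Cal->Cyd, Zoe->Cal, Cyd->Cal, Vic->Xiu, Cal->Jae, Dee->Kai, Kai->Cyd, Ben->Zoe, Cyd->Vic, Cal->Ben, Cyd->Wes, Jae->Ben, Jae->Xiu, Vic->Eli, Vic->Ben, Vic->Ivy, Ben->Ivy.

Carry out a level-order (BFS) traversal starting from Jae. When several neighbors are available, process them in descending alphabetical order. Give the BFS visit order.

Visit Jae; enqueue Xiu, Sam, Dee, Cyd, Ben → queue [Xiu, Sam, Dee, Cyd, Ben]
Visit Xiu → queue [Sam, Dee, Cyd, Ben]
Visit Sam; enqueue Kai → queue [Dee, Cyd, Ben, Kai]
Visit Dee; enqueue Eli → queue [Cyd, Ben, Kai, Eli]
Visit Cyd; enqueue Wes, Vic, Cal → queue [Ben, Kai, Eli, Wes, Vic, Cal]
Visit Ben; enqueue Zoe, Ivy → queue [Kai, Eli, Wes, Vic, Cal, Zoe, Ivy]
Visit Kai → queue [Eli, Wes, Vic, Cal, Zoe, Ivy]
Visit Eli → queue [Wes, Vic, Cal, Zoe, Ivy]
Visit Wes → queue [Vic, Cal, Zoe, Ivy]
Visit Vic → queue [Cal, Zoe, Ivy]
Visit Cal → queue [Zoe, Ivy]
Visit Zoe → queue [Ivy]
Visit Ivy → queue []

Jae Xiu Sam Dee Cyd Ben Kai Eli Wes Vic Cal Zoe Ivy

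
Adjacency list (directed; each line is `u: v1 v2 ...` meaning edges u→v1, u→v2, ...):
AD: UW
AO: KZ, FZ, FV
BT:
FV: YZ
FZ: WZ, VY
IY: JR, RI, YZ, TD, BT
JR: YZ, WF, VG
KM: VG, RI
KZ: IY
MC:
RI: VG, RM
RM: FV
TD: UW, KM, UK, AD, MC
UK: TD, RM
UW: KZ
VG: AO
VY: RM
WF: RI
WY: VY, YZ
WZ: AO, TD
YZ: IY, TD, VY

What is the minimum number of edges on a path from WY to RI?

3

Level 0: WY
Level 1: VY, YZ
Level 2: IY, RM, TD
Level 3: AD, BT, FV, JR, KM, MC, RI, UK, UW
Level 4: KZ, VG, WF
Level 5: AO
Level 6: FZ
Level 7: WZ
RI first appears at level 3.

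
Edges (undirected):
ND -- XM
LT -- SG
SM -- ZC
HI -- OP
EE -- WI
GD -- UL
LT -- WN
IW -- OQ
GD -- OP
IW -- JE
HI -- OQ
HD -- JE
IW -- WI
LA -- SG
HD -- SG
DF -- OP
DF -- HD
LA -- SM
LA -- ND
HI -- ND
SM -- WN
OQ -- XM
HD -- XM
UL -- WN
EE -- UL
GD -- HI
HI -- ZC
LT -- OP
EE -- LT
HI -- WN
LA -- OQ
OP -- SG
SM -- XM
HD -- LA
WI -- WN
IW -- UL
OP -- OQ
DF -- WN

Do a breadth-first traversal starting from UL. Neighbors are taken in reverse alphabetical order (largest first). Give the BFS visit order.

Visit UL; enqueue WN, IW, GD, EE → queue [WN, IW, GD, EE]
Visit WN; enqueue WI, SM, LT, HI, DF → queue [IW, GD, EE, WI, SM, LT, HI, DF]
Visit IW; enqueue OQ, JE → queue [GD, EE, WI, SM, LT, HI, DF, OQ, JE]
Visit GD; enqueue OP → queue [EE, WI, SM, LT, HI, DF, OQ, JE, OP]
Visit EE → queue [WI, SM, LT, HI, DF, OQ, JE, OP]
Visit WI → queue [SM, LT, HI, DF, OQ, JE, OP]
Visit SM; enqueue ZC, XM, LA → queue [LT, HI, DF, OQ, JE, OP, ZC, XM, LA]
Visit LT; enqueue SG → queue [HI, DF, OQ, JE, OP, ZC, XM, LA, SG]
Visit HI; enqueue ND → queue [DF, OQ, JE, OP, ZC, XM, LA, SG, ND]
Visit DF; enqueue HD → queue [OQ, JE, OP, ZC, XM, LA, SG, ND, HD]
Visit OQ → queue [JE, OP, ZC, XM, LA, SG, ND, HD]
Visit JE → queue [OP, ZC, XM, LA, SG, ND, HD]
Visit OP → queue [ZC, XM, LA, SG, ND, HD]
Visit ZC → queue [XM, LA, SG, ND, HD]
Visit XM → queue [LA, SG, ND, HD]
Visit LA → queue [SG, ND, HD]
Visit SG → queue [ND, HD]
Visit ND → queue [HD]
Visit HD → queue []

UL → WN → IW → GD → EE → WI → SM → LT → HI → DF → OQ → JE → OP → ZC → XM → LA → SG → ND → HD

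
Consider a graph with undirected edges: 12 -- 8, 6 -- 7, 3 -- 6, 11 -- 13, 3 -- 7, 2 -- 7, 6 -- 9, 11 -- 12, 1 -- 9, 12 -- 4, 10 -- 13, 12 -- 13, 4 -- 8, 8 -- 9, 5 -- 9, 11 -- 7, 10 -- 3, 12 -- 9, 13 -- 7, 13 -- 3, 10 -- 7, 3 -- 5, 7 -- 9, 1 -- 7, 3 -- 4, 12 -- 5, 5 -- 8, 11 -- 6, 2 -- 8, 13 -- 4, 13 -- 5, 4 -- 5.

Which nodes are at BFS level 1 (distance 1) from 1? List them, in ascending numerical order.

Level 0: 1
Level 1: 7, 9
Level 2: 2, 3, 5, 6, 8, 10, 11, 12, 13
Level 3: 4

7, 9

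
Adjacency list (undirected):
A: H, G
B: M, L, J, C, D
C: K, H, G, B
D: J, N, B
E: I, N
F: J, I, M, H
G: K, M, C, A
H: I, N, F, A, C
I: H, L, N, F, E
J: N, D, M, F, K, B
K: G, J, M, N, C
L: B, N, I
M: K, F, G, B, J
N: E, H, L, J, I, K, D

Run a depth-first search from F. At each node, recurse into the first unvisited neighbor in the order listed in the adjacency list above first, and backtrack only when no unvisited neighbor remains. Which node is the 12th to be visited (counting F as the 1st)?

Visit F
F → J
J → N
N → E
E → I
I → H
H → A
A → G
G → K
K → M
M → B
B → L
B → C
B → D

Visit order: F, J, N, E, I, H, A, G, K, M, B, L, C, D

L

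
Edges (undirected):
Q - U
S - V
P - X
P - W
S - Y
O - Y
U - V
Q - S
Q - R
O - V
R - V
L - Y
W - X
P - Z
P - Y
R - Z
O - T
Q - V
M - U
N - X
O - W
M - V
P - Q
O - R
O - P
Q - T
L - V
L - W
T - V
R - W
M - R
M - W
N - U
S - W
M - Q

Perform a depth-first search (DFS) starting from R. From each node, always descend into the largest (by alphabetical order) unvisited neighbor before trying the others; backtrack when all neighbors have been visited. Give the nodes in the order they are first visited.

Visit R
R → Z
Z → P
P → Y
Y → S
S → W
W → X
X → N
N → U
U → V
V → T
T → Q
Q → M
T → O
V → L

R, Z, P, Y, S, W, X, N, U, V, T, Q, M, O, L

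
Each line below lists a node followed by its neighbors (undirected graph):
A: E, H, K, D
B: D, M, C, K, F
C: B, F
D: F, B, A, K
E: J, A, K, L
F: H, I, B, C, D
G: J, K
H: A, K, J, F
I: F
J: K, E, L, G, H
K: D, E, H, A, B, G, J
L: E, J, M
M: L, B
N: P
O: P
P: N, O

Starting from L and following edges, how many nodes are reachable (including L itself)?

13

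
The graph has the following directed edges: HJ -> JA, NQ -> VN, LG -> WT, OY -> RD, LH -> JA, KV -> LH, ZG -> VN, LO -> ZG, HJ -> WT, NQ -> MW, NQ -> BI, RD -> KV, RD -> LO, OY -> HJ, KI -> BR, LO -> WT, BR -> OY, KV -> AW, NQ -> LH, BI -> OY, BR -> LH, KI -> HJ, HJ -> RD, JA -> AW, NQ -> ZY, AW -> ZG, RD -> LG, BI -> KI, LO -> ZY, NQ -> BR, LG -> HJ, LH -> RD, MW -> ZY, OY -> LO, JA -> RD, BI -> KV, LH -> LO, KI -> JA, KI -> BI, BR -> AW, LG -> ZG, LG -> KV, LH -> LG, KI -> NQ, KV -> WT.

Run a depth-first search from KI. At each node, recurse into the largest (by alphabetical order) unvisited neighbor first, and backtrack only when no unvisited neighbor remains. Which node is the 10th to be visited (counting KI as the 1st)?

WT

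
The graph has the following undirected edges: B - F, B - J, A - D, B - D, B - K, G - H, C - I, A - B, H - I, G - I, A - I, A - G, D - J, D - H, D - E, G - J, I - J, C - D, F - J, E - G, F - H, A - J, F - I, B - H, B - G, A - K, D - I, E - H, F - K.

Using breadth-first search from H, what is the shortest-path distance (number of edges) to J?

Level 0: H
Level 1: B, D, E, F, G, I
Level 2: A, C, J, K
J first appears at level 2.

2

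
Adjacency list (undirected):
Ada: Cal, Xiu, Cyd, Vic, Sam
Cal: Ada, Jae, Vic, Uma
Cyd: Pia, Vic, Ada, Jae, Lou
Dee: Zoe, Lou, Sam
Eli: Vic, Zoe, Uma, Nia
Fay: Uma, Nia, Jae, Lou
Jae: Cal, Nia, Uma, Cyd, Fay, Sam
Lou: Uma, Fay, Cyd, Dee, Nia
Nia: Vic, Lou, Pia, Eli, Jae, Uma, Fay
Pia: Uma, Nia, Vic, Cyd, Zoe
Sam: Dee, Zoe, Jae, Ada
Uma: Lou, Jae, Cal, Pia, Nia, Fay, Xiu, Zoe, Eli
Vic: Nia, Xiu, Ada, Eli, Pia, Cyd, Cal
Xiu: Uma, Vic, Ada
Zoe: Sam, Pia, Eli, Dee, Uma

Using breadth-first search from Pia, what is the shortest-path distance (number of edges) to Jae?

Level 0: Pia
Level 1: Cyd, Nia, Uma, Vic, Zoe
Level 2: Ada, Cal, Dee, Eli, Fay, Jae, Lou, Sam, Xiu
Jae first appears at level 2.

2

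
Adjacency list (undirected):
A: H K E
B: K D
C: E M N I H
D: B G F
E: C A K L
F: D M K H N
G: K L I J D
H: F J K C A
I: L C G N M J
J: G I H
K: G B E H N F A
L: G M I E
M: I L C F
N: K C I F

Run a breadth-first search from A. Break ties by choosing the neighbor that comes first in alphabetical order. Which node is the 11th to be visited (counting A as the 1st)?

N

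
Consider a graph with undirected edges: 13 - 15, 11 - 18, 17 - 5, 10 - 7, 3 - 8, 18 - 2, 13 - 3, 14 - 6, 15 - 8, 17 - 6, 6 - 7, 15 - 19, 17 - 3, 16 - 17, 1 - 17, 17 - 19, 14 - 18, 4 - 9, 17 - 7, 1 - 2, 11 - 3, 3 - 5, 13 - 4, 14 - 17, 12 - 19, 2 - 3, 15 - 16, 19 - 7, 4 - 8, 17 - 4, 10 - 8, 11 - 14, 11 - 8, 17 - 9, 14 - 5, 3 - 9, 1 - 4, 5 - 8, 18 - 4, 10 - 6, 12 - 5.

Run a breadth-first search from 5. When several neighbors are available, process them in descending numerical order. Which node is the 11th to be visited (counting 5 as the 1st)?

Visit 5; enqueue 17, 14, 12, 8, 3 → queue [17, 14, 12, 8, 3]
Visit 17; enqueue 19, 16, 9, 7, 6, 4, 1 → queue [14, 12, 8, 3, 19, 16, 9, 7, 6, 4, 1]
Visit 14; enqueue 18, 11 → queue [12, 8, 3, 19, 16, 9, 7, 6, 4, 1, 18, 11]
Visit 12 → queue [8, 3, 19, 16, 9, 7, 6, 4, 1, 18, 11]
Visit 8; enqueue 15, 10 → queue [3, 19, 16, 9, 7, 6, 4, 1, 18, 11, 15, 10]
Visit 3; enqueue 13, 2 → queue [19, 16, 9, 7, 6, 4, 1, 18, 11, 15, 10, 13, 2]
Visit 19 → queue [16, 9, 7, 6, 4, 1, 18, 11, 15, 10, 13, 2]
Visit 16 → queue [9, 7, 6, 4, 1, 18, 11, 15, 10, 13, 2]
Visit 9 → queue [7, 6, 4, 1, 18, 11, 15, 10, 13, 2]
Visit 7 → queue [6, 4, 1, 18, 11, 15, 10, 13, 2]
Visit 6 → queue [4, 1, 18, 11, 15, 10, 13, 2]
Visit 4 → queue [1, 18, 11, 15, 10, 13, 2]
Visit 1 → queue [18, 11, 15, 10, 13, 2]
Visit 18 → queue [11, 15, 10, 13, 2]
Visit 11 → queue [15, 10, 13, 2]
Visit 15 → queue [10, 13, 2]
Visit 10 → queue [13, 2]
Visit 13 → queue [2]
Visit 2 → queue []

Visit order: 5, 17, 14, 12, 8, 3, 19, 16, 9, 7, 6, 4, 1, 18, 11, 15, 10, 13, 2

6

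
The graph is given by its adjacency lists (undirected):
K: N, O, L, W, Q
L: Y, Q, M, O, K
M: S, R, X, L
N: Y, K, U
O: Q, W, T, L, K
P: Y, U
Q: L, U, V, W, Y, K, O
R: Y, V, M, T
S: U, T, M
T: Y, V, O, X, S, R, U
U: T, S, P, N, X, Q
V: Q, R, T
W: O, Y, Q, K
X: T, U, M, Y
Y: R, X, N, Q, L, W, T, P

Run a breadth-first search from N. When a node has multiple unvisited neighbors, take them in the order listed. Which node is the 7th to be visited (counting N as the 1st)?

Q

Visit N; enqueue Y, K, U → queue [Y, K, U]
Visit Y; enqueue R, X, Q, L, W, T, P → queue [K, U, R, X, Q, L, W, T, P]
Visit K; enqueue O → queue [U, R, X, Q, L, W, T, P, O]
Visit U; enqueue S → queue [R, X, Q, L, W, T, P, O, S]
Visit R; enqueue V, M → queue [X, Q, L, W, T, P, O, S, V, M]
Visit X → queue [Q, L, W, T, P, O, S, V, M]
Visit Q → queue [L, W, T, P, O, S, V, M]
Visit L → queue [W, T, P, O, S, V, M]
Visit W → queue [T, P, O, S, V, M]
Visit T → queue [P, O, S, V, M]
Visit P → queue [O, S, V, M]
Visit O → queue [S, V, M]
Visit S → queue [V, M]
Visit V → queue [M]
Visit M → queue []

Visit order: N, Y, K, U, R, X, Q, L, W, T, P, O, S, V, M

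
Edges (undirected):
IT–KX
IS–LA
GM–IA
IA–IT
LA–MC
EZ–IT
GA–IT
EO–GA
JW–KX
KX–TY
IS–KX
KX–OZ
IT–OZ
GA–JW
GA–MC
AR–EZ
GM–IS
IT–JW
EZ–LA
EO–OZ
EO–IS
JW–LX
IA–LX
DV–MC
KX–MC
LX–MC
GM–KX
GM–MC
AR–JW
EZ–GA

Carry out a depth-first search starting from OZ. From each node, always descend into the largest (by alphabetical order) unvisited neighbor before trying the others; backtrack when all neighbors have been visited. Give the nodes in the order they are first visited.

Visit OZ
OZ → KX
KX → TY
KX → MC
MC → LX
LX → JW
JW → IT
IT → IA
IA → GM
GM → IS
IS → LA
LA → EZ
EZ → GA
GA → EO
EZ → AR
MC → DV

OZ -> KX -> TY -> MC -> LX -> JW -> IT -> IA -> GM -> IS -> LA -> EZ -> GA -> EO -> AR -> DV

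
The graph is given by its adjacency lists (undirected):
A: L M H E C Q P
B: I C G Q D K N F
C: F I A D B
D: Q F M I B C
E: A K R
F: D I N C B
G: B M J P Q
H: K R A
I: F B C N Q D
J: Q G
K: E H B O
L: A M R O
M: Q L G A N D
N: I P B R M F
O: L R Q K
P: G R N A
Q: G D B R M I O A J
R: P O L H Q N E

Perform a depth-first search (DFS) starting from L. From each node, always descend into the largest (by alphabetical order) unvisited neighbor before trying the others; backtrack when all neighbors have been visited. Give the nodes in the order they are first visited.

Visit L
L → R
R → Q
Q → O
O → K
K → H
H → A
A → P
P → N
N → M
M → G
G → J
G → B
B → I
I → F
F → D
D → C
A → E

L -> R -> Q -> O -> K -> H -> A -> P -> N -> M -> G -> J -> B -> I -> F -> D -> C -> E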